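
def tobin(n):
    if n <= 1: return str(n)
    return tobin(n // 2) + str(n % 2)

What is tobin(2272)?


tobin(2272) = tobin(1136) + '0'
tobin(1136) = tobin(568) + '0'
tobin(568) = tobin(284) + '0'
tobin(284) = tobin(142) + '0'
tobin(142) = tobin(71) + '0'
tobin(71) = tobin(35) + '1'
tobin(35) = tobin(17) + '1'
tobin(17) = tobin(8) + '1'
tobin(8) = tobin(4) + '0'
tobin(4) = tobin(2) + '0'
tobin(2) = tobin(1) + '0'
tobin(1) = '1'  (base case)
Concatenating: '1' + '0' + '0' + '0' + '1' + '1' + '1' + '0' + '0' + '0' + '0' + '0' = '100011100000'

100011100000


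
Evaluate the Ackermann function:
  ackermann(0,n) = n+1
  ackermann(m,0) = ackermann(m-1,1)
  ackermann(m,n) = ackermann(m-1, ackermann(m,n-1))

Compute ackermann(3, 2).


ackermann(3, 2) = ackermann(2, ackermann(3, 1))
  ackermann(3, 1) = ackermann(2, ackermann(3, 0))
    ackermann(3, 0) = ackermann(2, 1)
      ackermann(2, 1) = ackermann(1, ackermann(2, 0))
        ackermann(2, 0) = ackermann(1, 1)
          ackermann(1, 1) = ackermann(0, ackermann(1, 0))
          ackermann(1, 0) = ackermann(0, 1)
          ackermann(0, 1) = 2
            = ackermann(0, 2)
          ackermann(0, 2) = 3
        = ackermann(1, 3)
        ackermann(1, 3) = ackermann(0, ackermann(1, 2))
          ackermann(1, 2) = ackermann(0, ackermann(1, 1))
          ackermann(1, 1) = ackermann(0, ackermann(1, 0))
          ackermann(1, 0) = ackermann(0, 1)
          ackermann(0, 1) = 2
            = ackermann(0, 2)
          ackermann(0, 2) = 3
            = ackermann(0, 3)
          ackermann(0, 3) = 4
          = ackermann(0, 4)
          ackermann(0, 4) = 5
    = ackermann(2, 5)
    ackermann(2, 5) = ackermann(1, ackermann(2, 4))
      ackermann(2, 4) = ackermann(1, ackermann(2, 3))
... (trace truncated)
Result: ackermann(3, 2) = 29

29


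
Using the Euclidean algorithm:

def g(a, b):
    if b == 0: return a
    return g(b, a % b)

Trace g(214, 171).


g(214, 171) = g(171, 43)
g(171, 43) = g(43, 42)
g(43, 42) = g(42, 1)
g(42, 1) = g(1, 0)
g(1, 0) = 1  (base case)

1


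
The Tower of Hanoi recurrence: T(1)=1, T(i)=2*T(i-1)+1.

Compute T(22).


T(22) = 2 * T(21) + 1
T(21) = 2 * T(20) + 1
T(20) = 2 * T(19) + 1
T(19) = 2 * T(18) + 1
T(18) = 2 * T(17) + 1
T(17) = 2 * T(16) + 1
T(16) = 2 * T(15) + 1
T(15) = 2 * T(14) + 1
T(14) = 2 * T(13) + 1
T(13) = 2 * T(12) + 1
T(12) = 2 * T(11) + 1
T(11) = 2 * T(10) + 1
T(10) = 2 * T(9) + 1
T(9) = 2 * T(8) + 1
T(8) = 2 * T(7) + 1
T(7) = 2 * T(6) + 1
T(6) = 2 * T(5) + 1
T(5) = 2 * T(4) + 1
T(4) = 2 * T(3) + 1
T(3) = 2 * T(2) + 1
T(2) = 2 * T(1) + 1
T(1) = 1  (base case)
T(2) = 2 * 1 + 1 = 3
T(3) = 2 * 3 + 1 = 7
T(4) = 2 * 7 + 1 = 15
T(5) = 2 * 15 + 1 = 31
T(6) = 2 * 31 + 1 = 63
T(7) = 2 * 63 + 1 = 127
T(8) = 2 * 127 + 1 = 255
T(9) = 2 * 255 + 1 = 511
T(10) = 2 * 511 + 1 = 1023
T(11) = 2 * 1023 + 1 = 2047
T(12) = 2 * 2047 + 1 = 4095
T(13) = 2 * 4095 + 1 = 8191
T(14) = 2 * 8191 + 1 = 16383
T(15) = 2 * 16383 + 1 = 32767
T(16) = 2 * 32767 + 1 = 65535
T(17) = 2 * 65535 + 1 = 131071
T(18) = 2 * 131071 + 1 = 262143
T(19) = 2 * 262143 + 1 = 524287
T(20) = 2 * 524287 + 1 = 1048575
T(21) = 2 * 1048575 + 1 = 2097151
T(22) = 2 * 2097151 + 1 = 4194303

4194303


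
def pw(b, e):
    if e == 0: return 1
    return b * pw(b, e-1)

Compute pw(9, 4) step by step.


pw(9, 4)
= 9 * pw(9, 3)
= 9 * 9 * pw(9, 2)
= 9 * 9 * 9 * pw(9, 1)
= 9 * 9 * 9 * 9 * pw(9, 0)
= 9 * 9 * 9 * 9 * 1
= 6561

6561


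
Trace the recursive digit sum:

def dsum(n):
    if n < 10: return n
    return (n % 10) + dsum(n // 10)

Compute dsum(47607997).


dsum(47607997) = 7 + dsum(4760799)
dsum(4760799) = 9 + dsum(476079)
dsum(476079) = 9 + dsum(47607)
dsum(47607) = 7 + dsum(4760)
dsum(4760) = 0 + dsum(476)
dsum(476) = 6 + dsum(47)
dsum(47) = 7 + dsum(4)
dsum(4) = 4  (base case)
Total: 7 + 9 + 9 + 7 + 0 + 6 + 7 + 4 = 49

49


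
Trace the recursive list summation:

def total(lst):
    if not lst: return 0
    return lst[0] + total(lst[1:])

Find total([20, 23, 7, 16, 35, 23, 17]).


total([20, 23, 7, 16, 35, 23, 17]) = 20 + total([23, 7, 16, 35, 23, 17])
total([23, 7, 16, 35, 23, 17]) = 23 + total([7, 16, 35, 23, 17])
total([7, 16, 35, 23, 17]) = 7 + total([16, 35, 23, 17])
total([16, 35, 23, 17]) = 16 + total([35, 23, 17])
total([35, 23, 17]) = 35 + total([23, 17])
total([23, 17]) = 23 + total([17])
total([17]) = 17 + total([])
total([]) = 0  (base case)
Total: 20 + 23 + 7 + 16 + 35 + 23 + 17 + 0 = 141

141


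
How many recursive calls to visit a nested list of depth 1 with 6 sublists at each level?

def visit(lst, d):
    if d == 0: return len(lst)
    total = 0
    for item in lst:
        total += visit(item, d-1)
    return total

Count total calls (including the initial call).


At depth 0 (root): 1 call
At depth 1: each of 1 parents calls visit on 6 children = 6 calls
Total: 1 + 6 = 7

7


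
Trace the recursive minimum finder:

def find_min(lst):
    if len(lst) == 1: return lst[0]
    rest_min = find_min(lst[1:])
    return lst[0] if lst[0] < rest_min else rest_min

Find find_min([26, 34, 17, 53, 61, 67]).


find_min([26, 34, 17, 53, 61, 67]): compare 26 with find_min([34, 17, 53, 61, 67])
find_min([34, 17, 53, 61, 67]): compare 34 with find_min([17, 53, 61, 67])
find_min([17, 53, 61, 67]): compare 17 with find_min([53, 61, 67])
find_min([53, 61, 67]): compare 53 with find_min([61, 67])
find_min([61, 67]): compare 61 with find_min([67])
find_min([67]) = 67  (base case)
Compare 61 with 67 -> 61
Compare 53 with 61 -> 53
Compare 17 with 53 -> 17
Compare 34 with 17 -> 17
Compare 26 with 17 -> 17

17


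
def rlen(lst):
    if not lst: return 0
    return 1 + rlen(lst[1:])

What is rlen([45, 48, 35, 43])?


rlen([45, 48, 35, 43]) = 1 + rlen([48, 35, 43])
rlen([48, 35, 43]) = 1 + rlen([35, 43])
rlen([35, 43]) = 1 + rlen([43])
rlen([43]) = 1 + rlen([])
rlen([]) = 0  (base case)
Unwinding: 1 + 1 + 1 + 1 + 0 = 4

4


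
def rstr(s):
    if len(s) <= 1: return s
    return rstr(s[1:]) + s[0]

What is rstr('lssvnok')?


rstr('lssvnok') = rstr('ssvnok') + 'l'
rstr('ssvnok') = rstr('svnok') + 's'
rstr('svnok') = rstr('vnok') + 's'
rstr('vnok') = rstr('nok') + 'v'
rstr('nok') = rstr('ok') + 'n'
rstr('ok') = rstr('k') + 'o'
rstr('k') = 'k'  (base case)
Concatenating: 'k' + 'o' + 'n' + 'v' + 's' + 's' + 'l' = 'konvssl'

konvssl


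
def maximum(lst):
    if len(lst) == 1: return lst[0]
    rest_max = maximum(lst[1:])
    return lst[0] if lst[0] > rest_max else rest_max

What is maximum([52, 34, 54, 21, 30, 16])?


maximum([52, 34, 54, 21, 30, 16]): compare 52 with maximum([34, 54, 21, 30, 16])
maximum([34, 54, 21, 30, 16]): compare 34 with maximum([54, 21, 30, 16])
maximum([54, 21, 30, 16]): compare 54 with maximum([21, 30, 16])
maximum([21, 30, 16]): compare 21 with maximum([30, 16])
maximum([30, 16]): compare 30 with maximum([16])
maximum([16]) = 16  (base case)
Compare 30 with 16 -> 30
Compare 21 with 30 -> 30
Compare 54 with 30 -> 54
Compare 34 with 54 -> 54
Compare 52 with 54 -> 54

54


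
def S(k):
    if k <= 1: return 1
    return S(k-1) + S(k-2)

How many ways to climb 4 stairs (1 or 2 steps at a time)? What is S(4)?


Building up from base cases:
S(0) = 1
S(1) = 1
S(2) = S(1) + S(0) = 1 + 1 = 2
S(3) = S(2) + S(1) = 2 + 1 = 3
S(4) = S(3) + S(2) = 3 + 2 = 5

5


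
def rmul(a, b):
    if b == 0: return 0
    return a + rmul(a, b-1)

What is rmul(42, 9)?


rmul(42, 9) = 42 + rmul(42, 8)
rmul(42, 8) = 42 + rmul(42, 7)
rmul(42, 7) = 42 + rmul(42, 6)
rmul(42, 6) = 42 + rmul(42, 5)
rmul(42, 5) = 42 + rmul(42, 4)
rmul(42, 4) = 42 + rmul(42, 3)
rmul(42, 3) = 42 + rmul(42, 2)
rmul(42, 2) = 42 + rmul(42, 1)
rmul(42, 1) = 42 + rmul(42, 0)
rmul(42, 0) = 0  (base case)
Total: 42 + 42 + 42 + 42 + 42 + 42 + 42 + 42 + 42 + 0 = 378

378


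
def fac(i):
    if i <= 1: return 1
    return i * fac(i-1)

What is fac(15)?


fac(15)
= 15 * fac(14)
= 15 * 14 * fac(13)
= 15 * 14 * 13 * fac(12)
= 15 * 14 * 13 * 12 * fac(11)
= 15 * 14 * 13 * 12 * 11 * fac(10)
= 15 * 14 * 13 * 12 * 11 * 10 * fac(9)
= 15 * 14 * 13 * 12 * 11 * 10 * 9 * fac(8)
= 15 * 14 * 13 * 12 * 11 * 10 * 9 * 8 * fac(7)
= 15 * 14 * 13 * 12 * 11 * 10 * 9 * 8 * 7 * fac(6)
= 15 * 14 * 13 * 12 * 11 * 10 * 9 * 8 * 7 * 6 * fac(5)
= 15 * 14 * 13 * 12 * 11 * 10 * 9 * 8 * 7 * 6 * 5 * fac(4)
= 15 * 14 * 13 * 12 * 11 * 10 * 9 * 8 * 7 * 6 * 5 * 4 * fac(3)
= 15 * 14 * 13 * 12 * 11 * 10 * 9 * 8 * 7 * 6 * 5 * 4 * 3 * fac(2)
= 15 * 14 * 13 * 12 * 11 * 10 * 9 * 8 * 7 * 6 * 5 * 4 * 3 * 2 * fac(1)
= 15 * 14 * 13 * 12 * 11 * 10 * 9 * 8 * 7 * 6 * 5 * 4 * 3 * 2 * 1
= 1307674368000

1307674368000


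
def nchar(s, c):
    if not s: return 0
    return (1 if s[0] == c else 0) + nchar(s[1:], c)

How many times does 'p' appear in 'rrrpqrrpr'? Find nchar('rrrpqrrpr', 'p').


s[0]='r' != 'p' -> 0
s[0]='r' != 'p' -> 0
s[0]='r' != 'p' -> 0
s[0]='p' == 'p' -> 1
s[0]='q' != 'p' -> 0
s[0]='r' != 'p' -> 0
s[0]='r' != 'p' -> 0
s[0]='p' == 'p' -> 1
s[0]='r' != 'p' -> 0
Sum: 0 + 0 + 0 + 1 + 0 + 0 + 0 + 1 + 0 = 2

2


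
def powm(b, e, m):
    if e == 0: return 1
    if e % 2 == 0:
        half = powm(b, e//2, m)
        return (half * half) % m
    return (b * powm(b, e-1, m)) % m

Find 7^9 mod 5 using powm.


powm(7, 9, 5): e is odd, compute powm(7, 8, 5)
  powm(7, 8, 5): e is even, compute powm(7, 4, 5)
    powm(7, 4, 5): e is even, compute powm(7, 2, 5)
      powm(7, 2, 5): e is even, compute powm(7, 1, 5)
        powm(7, 1, 5): e is odd, compute powm(7, 0, 5)
          powm(7, 0, 5) = 1
        (7 * 1) % 5 = 2
      half=2, (2*2) % 5 = 4
    half=4, (4*4) % 5 = 1
  half=1, (1*1) % 5 = 1
(7 * 1) % 5 = 2

2


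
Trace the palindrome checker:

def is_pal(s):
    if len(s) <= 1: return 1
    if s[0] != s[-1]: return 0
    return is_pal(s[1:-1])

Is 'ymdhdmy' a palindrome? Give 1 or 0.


is_pal('ymdhdmy'): s[0]='y' == s[-1]='y' -> check is_pal('mdhdm')
is_pal('mdhdm'): s[0]='m' == s[-1]='m' -> check is_pal('dhd')
is_pal('dhd'): s[0]='d' == s[-1]='d' -> check is_pal('h')
is_pal('h'): len <= 1 -> return 1  (base case)
Result: 1 (palindrome)

1


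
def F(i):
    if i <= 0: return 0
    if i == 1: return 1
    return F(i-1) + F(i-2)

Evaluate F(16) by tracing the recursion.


Computing F(16) bottom-up:
F(0) = 0
F(1) = 1
F(2) = F(1) + F(0) = 1 + 0 = 1
F(3) = F(2) + F(1) = 1 + 1 = 2
F(4) = F(3) + F(2) = 2 + 1 = 3
F(5) = F(4) + F(3) = 3 + 2 = 5
F(6) = F(5) + F(4) = 5 + 3 = 8
F(7) = F(6) + F(5) = 8 + 5 = 13
F(8) = F(7) + F(6) = 13 + 8 = 21
F(9) = F(8) + F(7) = 21 + 13 = 34
F(10) = F(9) + F(8) = 34 + 21 = 55
F(11) = F(10) + F(9) = 55 + 34 = 89
F(12) = F(11) + F(10) = 89 + 55 = 144
F(13) = F(12) + F(11) = 144 + 89 = 233
F(14) = F(13) + F(12) = 233 + 144 = 377
F(15) = F(14) + F(13) = 377 + 233 = 610
F(16) = F(15) + F(14) = 610 + 377 = 987

987


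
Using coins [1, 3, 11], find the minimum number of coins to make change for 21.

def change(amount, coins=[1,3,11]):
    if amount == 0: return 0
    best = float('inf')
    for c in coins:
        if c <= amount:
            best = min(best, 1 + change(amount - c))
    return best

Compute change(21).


Building up with DP:
change(0) = 0
change(1) = min(1+change(0)=1+0=1) = 1
change(2) = min(1+change(1)=1+1=2) = 2
change(3) = min(1+change(2)=1+2=3, 1+change(0)=1+0=1) = 1
change(4) = min(1+change(3)=1+1=2, 1+change(1)=1+1=2) = 2
change(5) = min(1+change(4)=1+2=3, 1+change(2)=1+2=3) = 3
change(6) = min(1+change(5)=1+3=4, 1+change(3)=1+1=2) = 2
change(7) = min(1+change(6)=1+2=3, 1+change(4)=1+2=3) = 3
change(8) = min(1+change(7)=1+3=4, 1+change(5)=1+3=4) = 4
change(9) = min(1+change(8)=1+4=5, 1+change(6)=1+2=3) = 3
change(10) = min(1+change(9)=1+3=4, 1+change(7)=1+3=4) = 4
change(11) = min(1+change(10)=1+4=5, 1+change(8)=1+4=5, 1+change(0)=1+0=1) = 1
change(12) = min(1+change(11)=1+1=2, 1+change(9)=1+3=4, 1+change(1)=1+1=2) = 2
change(13) = min(1+change(12)=1+2=3, 1+change(10)=1+4=5, 1+change(2)=1+2=3) = 3
change(14) = min(1+change(13)=1+3=4, 1+change(11)=1+1=2, 1+change(3)=1+1=2) = 2
change(15) = min(1+change(14)=1+2=3, 1+change(12)=1+2=3, 1+change(4)=1+2=3) = 3
change(16) = min(1+change(15)=1+3=4, 1+change(13)=1+3=4, 1+change(5)=1+3=4) = 4
change(17) = min(1+change(16)=1+4=5, 1+change(14)=1+2=3, 1+change(6)=1+2=3) = 3
change(18) = min(1+change(17)=1+3=4, 1+change(15)=1+3=4, 1+change(7)=1+3=4) = 4
change(19) = min(1+change(18)=1+4=5, 1+change(16)=1+4=5, 1+change(8)=1+4=5) = 5
change(20) = min(1+change(19)=1+5=6, 1+change(17)=1+3=4, 1+change(9)=1+3=4) = 4
change(21) = min(1+change(20)=1+4=5, 1+change(18)=1+4=5, 1+change(10)=1+4=5) = 5

5


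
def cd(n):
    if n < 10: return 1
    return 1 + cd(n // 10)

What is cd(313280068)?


cd(313280068) = 1 + cd(31328006)
cd(31328006) = 1 + cd(3132800)
cd(3132800) = 1 + cd(313280)
cd(313280) = 1 + cd(31328)
cd(31328) = 1 + cd(3132)
cd(3132) = 1 + cd(313)
cd(313) = 1 + cd(31)
cd(31) = 1 + cd(3)
cd(3) = 1  (base case: 3 < 10)
Unwinding: 1 + 1 + 1 + 1 + 1 + 1 + 1 + 1 + 1 = 9

9


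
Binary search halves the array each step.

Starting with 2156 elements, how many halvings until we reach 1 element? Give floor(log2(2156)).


2156 / 2 = 1078
1078 / 2 = 539
539 / 2 = 269
269 / 2 = 134
134 / 2 = 67
67 / 2 = 33
33 / 2 = 16
16 / 2 = 8
8 / 2 = 4
4 / 2 = 2
2 / 2 = 1
Reached 1 after 11 halvings

11


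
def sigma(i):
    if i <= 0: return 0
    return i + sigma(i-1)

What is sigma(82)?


sigma(82)
= 82 + 81 + 80 + 79 + 78 + 77 + 76 + 75 + 74 + 73 + 72 + 71 + 70 + 69 + 68 + 67 + 66 + 65 + 64 + 63 + 62 + 61 + 60 + 59 + 58 + 57 + 56 + 55 + 54 + 53 + 52 + 51 + 50 + 49 + 48 + 47 + 46 + 45 + 44 + 43 + 42 + 41 + 40 + 39 + 38 + 37 + 36 + 35 + 34 + 33 + 32 + 31 + 30 + 29 + 28 + 27 + 26 + 25 + 24 + 23 + 22 + 21 + 20 + 19 + 18 + 17 + 16 + 15 + 14 + 13 + 12 + 11 + 10 + 9 + 8 + 7 + 6 + 5 + 4 + 3 + 2 + 1 + sigma(0)
= 82 + 81 + 80 + 79 + 78 + 77 + 76 + 75 + 74 + 73 + 72 + 71 + 70 + 69 + 68 + 67 + 66 + 65 + 64 + 63 + 62 + 61 + 60 + 59 + 58 + 57 + 56 + 55 + 54 + 53 + 52 + 51 + 50 + 49 + 48 + 47 + 46 + 45 + 44 + 43 + 42 + 41 + 40 + 39 + 38 + 37 + 36 + 35 + 34 + 33 + 32 + 31 + 30 + 29 + 28 + 27 + 26 + 25 + 24 + 23 + 22 + 21 + 20 + 19 + 18 + 17 + 16 + 15 + 14 + 13 + 12 + 11 + 10 + 9 + 8 + 7 + 6 + 5 + 4 + 3 + 2 + 1 + 0
= 3403

3403


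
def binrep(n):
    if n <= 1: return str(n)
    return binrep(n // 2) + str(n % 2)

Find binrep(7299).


binrep(7299) = binrep(3649) + '1'
binrep(3649) = binrep(1824) + '1'
binrep(1824) = binrep(912) + '0'
binrep(912) = binrep(456) + '0'
binrep(456) = binrep(228) + '0'
binrep(228) = binrep(114) + '0'
binrep(114) = binrep(57) + '0'
binrep(57) = binrep(28) + '1'
binrep(28) = binrep(14) + '0'
binrep(14) = binrep(7) + '0'
binrep(7) = binrep(3) + '1'
binrep(3) = binrep(1) + '1'
binrep(1) = '1'  (base case)
Concatenating: '1' + '1' + '1' + '0' + '0' + '1' + '0' + '0' + '0' + '0' + '0' + '1' + '1' = '1110010000011'

1110010000011


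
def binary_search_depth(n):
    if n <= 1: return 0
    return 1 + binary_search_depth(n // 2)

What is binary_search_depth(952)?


952 / 2 = 476
476 / 2 = 238
238 / 2 = 119
119 / 2 = 59
59 / 2 = 29
29 / 2 = 14
14 / 2 = 7
7 / 2 = 3
3 / 2 = 1
Reached 1 after 9 halvings

9


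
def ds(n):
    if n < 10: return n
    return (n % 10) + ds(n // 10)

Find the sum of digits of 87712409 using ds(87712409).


ds(87712409) = 9 + ds(8771240)
ds(8771240) = 0 + ds(877124)
ds(877124) = 4 + ds(87712)
ds(87712) = 2 + ds(8771)
ds(8771) = 1 + ds(877)
ds(877) = 7 + ds(87)
ds(87) = 7 + ds(8)
ds(8) = 8  (base case)
Total: 9 + 0 + 4 + 2 + 1 + 7 + 7 + 8 = 38

38


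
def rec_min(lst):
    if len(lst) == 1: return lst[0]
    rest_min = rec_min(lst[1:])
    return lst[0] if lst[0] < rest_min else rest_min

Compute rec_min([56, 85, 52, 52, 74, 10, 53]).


rec_min([56, 85, 52, 52, 74, 10, 53]): compare 56 with rec_min([85, 52, 52, 74, 10, 53])
rec_min([85, 52, 52, 74, 10, 53]): compare 85 with rec_min([52, 52, 74, 10, 53])
rec_min([52, 52, 74, 10, 53]): compare 52 with rec_min([52, 74, 10, 53])
rec_min([52, 74, 10, 53]): compare 52 with rec_min([74, 10, 53])
rec_min([74, 10, 53]): compare 74 with rec_min([10, 53])
rec_min([10, 53]): compare 10 with rec_min([53])
rec_min([53]) = 53  (base case)
Compare 10 with 53 -> 10
Compare 74 with 10 -> 10
Compare 52 with 10 -> 10
Compare 52 with 10 -> 10
Compare 85 with 10 -> 10
Compare 56 with 10 -> 10

10


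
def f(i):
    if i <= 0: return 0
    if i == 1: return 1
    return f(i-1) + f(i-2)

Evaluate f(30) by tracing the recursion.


Computing f(30) bottom-up:
f(0) = 0
f(1) = 1
f(2) = f(1) + f(0) = 1 + 0 = 1
f(3) = f(2) + f(1) = 1 + 1 = 2
f(4) = f(3) + f(2) = 2 + 1 = 3
f(5) = f(4) + f(3) = 3 + 2 = 5
f(6) = f(5) + f(4) = 5 + 3 = 8
f(7) = f(6) + f(5) = 8 + 5 = 13
f(8) = f(7) + f(6) = 13 + 8 = 21
f(9) = f(8) + f(7) = 21 + 13 = 34
f(10) = f(9) + f(8) = 34 + 21 = 55
f(11) = f(10) + f(9) = 55 + 34 = 89
f(12) = f(11) + f(10) = 89 + 55 = 144
f(13) = f(12) + f(11) = 144 + 89 = 233
f(14) = f(13) + f(12) = 233 + 144 = 377
f(15) = f(14) + f(13) = 377 + 233 = 610
f(16) = f(15) + f(14) = 610 + 377 = 987
f(17) = f(16) + f(15) = 987 + 610 = 1597
f(18) = f(17) + f(16) = 1597 + 987 = 2584
f(19) = f(18) + f(17) = 2584 + 1597 = 4181
f(20) = f(19) + f(18) = 4181 + 2584 = 6765
f(21) = f(20) + f(19) = 6765 + 4181 = 10946
f(22) = f(21) + f(20) = 10946 + 6765 = 17711
f(23) = f(22) + f(21) = 17711 + 10946 = 28657
f(24) = f(23) + f(22) = 28657 + 17711 = 46368
f(25) = f(24) + f(23) = 46368 + 28657 = 75025
f(26) = f(25) + f(24) = 75025 + 46368 = 121393
f(27) = f(26) + f(25) = 121393 + 75025 = 196418
f(28) = f(27) + f(26) = 196418 + 121393 = 317811
f(29) = f(28) + f(27) = 317811 + 196418 = 514229
f(30) = f(29) + f(28) = 514229 + 317811 = 832040

832040


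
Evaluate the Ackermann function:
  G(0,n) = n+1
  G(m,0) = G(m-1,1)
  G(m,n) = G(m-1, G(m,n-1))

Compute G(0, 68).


G(0, 68) = 69
Result: G(0, 68) = 69

69


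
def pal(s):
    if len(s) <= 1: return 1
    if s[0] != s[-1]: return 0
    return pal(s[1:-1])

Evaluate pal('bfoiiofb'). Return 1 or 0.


pal('bfoiiofb'): s[0]='b' == s[-1]='b' -> check pal('foiiof')
pal('foiiof'): s[0]='f' == s[-1]='f' -> check pal('oiio')
pal('oiio'): s[0]='o' == s[-1]='o' -> check pal('ii')
pal('ii'): s[0]='i' == s[-1]='i' -> check pal('')
pal(''): len <= 1 -> return 1  (base case)
Result: 1 (palindrome)

1


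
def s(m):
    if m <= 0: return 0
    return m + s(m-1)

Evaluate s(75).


s(75)
= 75 + 74 + 73 + 72 + 71 + 70 + 69 + 68 + 67 + 66 + 65 + 64 + 63 + 62 + 61 + 60 + 59 + 58 + 57 + 56 + 55 + 54 + 53 + 52 + 51 + 50 + 49 + 48 + 47 + 46 + 45 + 44 + 43 + 42 + 41 + 40 + 39 + 38 + 37 + 36 + 35 + 34 + 33 + 32 + 31 + 30 + 29 + 28 + 27 + 26 + 25 + 24 + 23 + 22 + 21 + 20 + 19 + 18 + 17 + 16 + 15 + 14 + 13 + 12 + 11 + 10 + 9 + 8 + 7 + 6 + 5 + 4 + 3 + 2 + 1 + s(0)
= 75 + 74 + 73 + 72 + 71 + 70 + 69 + 68 + 67 + 66 + 65 + 64 + 63 + 62 + 61 + 60 + 59 + 58 + 57 + 56 + 55 + 54 + 53 + 52 + 51 + 50 + 49 + 48 + 47 + 46 + 45 + 44 + 43 + 42 + 41 + 40 + 39 + 38 + 37 + 36 + 35 + 34 + 33 + 32 + 31 + 30 + 29 + 28 + 27 + 26 + 25 + 24 + 23 + 22 + 21 + 20 + 19 + 18 + 17 + 16 + 15 + 14 + 13 + 12 + 11 + 10 + 9 + 8 + 7 + 6 + 5 + 4 + 3 + 2 + 1 + 0
= 2850

2850


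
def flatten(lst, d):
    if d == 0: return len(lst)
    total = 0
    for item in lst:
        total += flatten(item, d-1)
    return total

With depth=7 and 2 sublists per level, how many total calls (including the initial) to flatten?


At depth 0 (root): 1 call
At depth 1: each of 1 parents calls flatten on 2 children = 2 calls
At depth 2: each of 2 parents calls flatten on 2 children = 4 calls
At depth 3: each of 4 parents calls flatten on 2 children = 8 calls
At depth 4: each of 8 parents calls flatten on 2 children = 16 calls
At depth 5: each of 16 parents calls flatten on 2 children = 32 calls
At depth 6: each of 32 parents calls flatten on 2 children = 64 calls
At depth 7: each of 64 parents calls flatten on 2 children = 128 calls
Total: 1 + 2 + 4 + 8 + 16 + 32 + 64 + 128 = 255

255


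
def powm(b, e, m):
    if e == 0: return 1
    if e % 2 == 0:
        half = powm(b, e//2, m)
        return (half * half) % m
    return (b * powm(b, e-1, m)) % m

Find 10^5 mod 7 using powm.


powm(10, 5, 7): e is odd, compute powm(10, 4, 7)
  powm(10, 4, 7): e is even, compute powm(10, 2, 7)
    powm(10, 2, 7): e is even, compute powm(10, 1, 7)
      powm(10, 1, 7): e is odd, compute powm(10, 0, 7)
        powm(10, 0, 7) = 1
      (10 * 1) % 7 = 3
    half=3, (3*3) % 7 = 2
  half=2, (2*2) % 7 = 4
(10 * 4) % 7 = 5

5


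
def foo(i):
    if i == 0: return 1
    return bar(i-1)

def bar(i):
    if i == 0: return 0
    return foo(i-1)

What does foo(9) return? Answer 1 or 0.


foo(9) = bar(8)
bar(8) = foo(7)
foo(7) = bar(6)
bar(6) = foo(5)
foo(5) = bar(4)
bar(4) = foo(3)
foo(3) = bar(2)
bar(2) = foo(1)
foo(1) = bar(0)
bar(0) = 0  (base case)
Result: 0

0


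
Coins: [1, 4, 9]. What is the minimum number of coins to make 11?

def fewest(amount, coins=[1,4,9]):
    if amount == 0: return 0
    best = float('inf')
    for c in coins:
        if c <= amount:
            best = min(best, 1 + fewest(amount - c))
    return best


Building up with DP:
fewest(0) = 0
fewest(1) = min(1+fewest(0)=1+0=1) = 1
fewest(2) = min(1+fewest(1)=1+1=2) = 2
fewest(3) = min(1+fewest(2)=1+2=3) = 3
fewest(4) = min(1+fewest(3)=1+3=4, 1+fewest(0)=1+0=1) = 1
fewest(5) = min(1+fewest(4)=1+1=2, 1+fewest(1)=1+1=2) = 2
fewest(6) = min(1+fewest(5)=1+2=3, 1+fewest(2)=1+2=3) = 3
fewest(7) = min(1+fewest(6)=1+3=4, 1+fewest(3)=1+3=4) = 4
fewest(8) = min(1+fewest(7)=1+4=5, 1+fewest(4)=1+1=2) = 2
fewest(9) = min(1+fewest(8)=1+2=3, 1+fewest(5)=1+2=3, 1+fewest(0)=1+0=1) = 1
fewest(10) = min(1+fewest(9)=1+1=2, 1+fewest(6)=1+3=4, 1+fewest(1)=1+1=2) = 2
fewest(11) = min(1+fewest(10)=1+2=3, 1+fewest(7)=1+4=5, 1+fewest(2)=1+2=3) = 3

3


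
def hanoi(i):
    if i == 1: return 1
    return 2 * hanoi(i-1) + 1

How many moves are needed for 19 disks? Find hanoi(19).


hanoi(19) = 2 * hanoi(18) + 1
hanoi(18) = 2 * hanoi(17) + 1
hanoi(17) = 2 * hanoi(16) + 1
hanoi(16) = 2 * hanoi(15) + 1
hanoi(15) = 2 * hanoi(14) + 1
hanoi(14) = 2 * hanoi(13) + 1
hanoi(13) = 2 * hanoi(12) + 1
hanoi(12) = 2 * hanoi(11) + 1
hanoi(11) = 2 * hanoi(10) + 1
hanoi(10) = 2 * hanoi(9) + 1
hanoi(9) = 2 * hanoi(8) + 1
hanoi(8) = 2 * hanoi(7) + 1
hanoi(7) = 2 * hanoi(6) + 1
hanoi(6) = 2 * hanoi(5) + 1
hanoi(5) = 2 * hanoi(4) + 1
hanoi(4) = 2 * hanoi(3) + 1
hanoi(3) = 2 * hanoi(2) + 1
hanoi(2) = 2 * hanoi(1) + 1
hanoi(1) = 1  (base case)
hanoi(2) = 2 * 1 + 1 = 3
hanoi(3) = 2 * 3 + 1 = 7
hanoi(4) = 2 * 7 + 1 = 15
hanoi(5) = 2 * 15 + 1 = 31
hanoi(6) = 2 * 31 + 1 = 63
hanoi(7) = 2 * 63 + 1 = 127
hanoi(8) = 2 * 127 + 1 = 255
hanoi(9) = 2 * 255 + 1 = 511
hanoi(10) = 2 * 511 + 1 = 1023
hanoi(11) = 2 * 1023 + 1 = 2047
hanoi(12) = 2 * 2047 + 1 = 4095
hanoi(13) = 2 * 4095 + 1 = 8191
hanoi(14) = 2 * 8191 + 1 = 16383
hanoi(15) = 2 * 16383 + 1 = 32767
hanoi(16) = 2 * 32767 + 1 = 65535
hanoi(17) = 2 * 65535 + 1 = 131071
hanoi(18) = 2 * 131071 + 1 = 262143
hanoi(19) = 2 * 262143 + 1 = 524287

524287


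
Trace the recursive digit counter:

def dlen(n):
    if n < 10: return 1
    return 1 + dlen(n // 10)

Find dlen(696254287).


dlen(696254287) = 1 + dlen(69625428)
dlen(69625428) = 1 + dlen(6962542)
dlen(6962542) = 1 + dlen(696254)
dlen(696254) = 1 + dlen(69625)
dlen(69625) = 1 + dlen(6962)
dlen(6962) = 1 + dlen(696)
dlen(696) = 1 + dlen(69)
dlen(69) = 1 + dlen(6)
dlen(6) = 1  (base case: 6 < 10)
Unwinding: 1 + 1 + 1 + 1 + 1 + 1 + 1 + 1 + 1 = 9

9


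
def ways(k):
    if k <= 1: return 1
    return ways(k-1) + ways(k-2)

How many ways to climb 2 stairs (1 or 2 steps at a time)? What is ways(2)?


Building up from base cases:
ways(0) = 1
ways(1) = 1
ways(2) = ways(1) + ways(0) = 1 + 1 = 2

2


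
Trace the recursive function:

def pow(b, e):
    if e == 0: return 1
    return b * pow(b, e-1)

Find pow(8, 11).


pow(8, 11)
= 8 * pow(8, 10)
= 8 * 8 * pow(8, 9)
= 8 * 8 * 8 * pow(8, 8)
= 8 * 8 * 8 * 8 * pow(8, 7)
= 8 * 8 * 8 * 8 * 8 * pow(8, 6)
= 8 * 8 * 8 * 8 * 8 * 8 * pow(8, 5)
= 8 * 8 * 8 * 8 * 8 * 8 * 8 * pow(8, 4)
= 8 * 8 * 8 * 8 * 8 * 8 * 8 * 8 * pow(8, 3)
= 8 * 8 * 8 * 8 * 8 * 8 * 8 * 8 * 8 * pow(8, 2)
= 8 * 8 * 8 * 8 * 8 * 8 * 8 * 8 * 8 * 8 * pow(8, 1)
= 8 * 8 * 8 * 8 * 8 * 8 * 8 * 8 * 8 * 8 * 8 * pow(8, 0)
= 8 * 8 * 8 * 8 * 8 * 8 * 8 * 8 * 8 * 8 * 8 * 1
= 8589934592

8589934592


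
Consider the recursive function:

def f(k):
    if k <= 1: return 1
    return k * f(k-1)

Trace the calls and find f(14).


f(14)
= 14 * f(13)
= 14 * 13 * f(12)
= 14 * 13 * 12 * f(11)
= 14 * 13 * 12 * 11 * f(10)
= 14 * 13 * 12 * 11 * 10 * f(9)
= 14 * 13 * 12 * 11 * 10 * 9 * f(8)
= 14 * 13 * 12 * 11 * 10 * 9 * 8 * f(7)
= 14 * 13 * 12 * 11 * 10 * 9 * 8 * 7 * f(6)
= 14 * 13 * 12 * 11 * 10 * 9 * 8 * 7 * 6 * f(5)
= 14 * 13 * 12 * 11 * 10 * 9 * 8 * 7 * 6 * 5 * f(4)
= 14 * 13 * 12 * 11 * 10 * 9 * 8 * 7 * 6 * 5 * 4 * f(3)
= 14 * 13 * 12 * 11 * 10 * 9 * 8 * 7 * 6 * 5 * 4 * 3 * f(2)
= 14 * 13 * 12 * 11 * 10 * 9 * 8 * 7 * 6 * 5 * 4 * 3 * 2 * f(1)
= 14 * 13 * 12 * 11 * 10 * 9 * 8 * 7 * 6 * 5 * 4 * 3 * 2 * 1
= 87178291200

87178291200


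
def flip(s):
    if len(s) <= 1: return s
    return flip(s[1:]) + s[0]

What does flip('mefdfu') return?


flip('mefdfu') = flip('efdfu') + 'm'
flip('efdfu') = flip('fdfu') + 'e'
flip('fdfu') = flip('dfu') + 'f'
flip('dfu') = flip('fu') + 'd'
flip('fu') = flip('u') + 'f'
flip('u') = 'u'  (base case)
Concatenating: 'u' + 'f' + 'd' + 'f' + 'e' + 'm' = 'ufdfem'

ufdfem


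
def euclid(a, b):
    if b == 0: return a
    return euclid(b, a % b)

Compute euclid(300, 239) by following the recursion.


euclid(300, 239) = euclid(239, 61)
euclid(239, 61) = euclid(61, 56)
euclid(61, 56) = euclid(56, 5)
euclid(56, 5) = euclid(5, 1)
euclid(5, 1) = euclid(1, 0)
euclid(1, 0) = 1  (base case)

1


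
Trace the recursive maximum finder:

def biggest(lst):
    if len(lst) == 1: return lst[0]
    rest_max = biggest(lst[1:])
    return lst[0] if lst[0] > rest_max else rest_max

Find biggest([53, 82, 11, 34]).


biggest([53, 82, 11, 34]): compare 53 with biggest([82, 11, 34])
biggest([82, 11, 34]): compare 82 with biggest([11, 34])
biggest([11, 34]): compare 11 with biggest([34])
biggest([34]) = 34  (base case)
Compare 11 with 34 -> 34
Compare 82 with 34 -> 82
Compare 53 with 82 -> 82

82


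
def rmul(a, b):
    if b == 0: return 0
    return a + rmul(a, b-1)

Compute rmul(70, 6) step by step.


rmul(70, 6) = 70 + rmul(70, 5)
rmul(70, 5) = 70 + rmul(70, 4)
rmul(70, 4) = 70 + rmul(70, 3)
rmul(70, 3) = 70 + rmul(70, 2)
rmul(70, 2) = 70 + rmul(70, 1)
rmul(70, 1) = 70 + rmul(70, 0)
rmul(70, 0) = 0  (base case)
Total: 70 + 70 + 70 + 70 + 70 + 70 + 0 = 420

420


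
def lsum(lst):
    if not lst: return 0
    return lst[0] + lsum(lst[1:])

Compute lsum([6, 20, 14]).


lsum([6, 20, 14]) = 6 + lsum([20, 14])
lsum([20, 14]) = 20 + lsum([14])
lsum([14]) = 14 + lsum([])
lsum([]) = 0  (base case)
Total: 6 + 20 + 14 + 0 = 40

40


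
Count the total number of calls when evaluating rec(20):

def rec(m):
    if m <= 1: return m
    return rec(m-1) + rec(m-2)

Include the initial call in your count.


Let C(n) = total calls for rec(n)
C(0) = 1, C(1) = 1
C(2) = 1 + C(1) + C(0) = 1 + 1 + 1 = 3
C(3) = 1 + C(2) + C(1) = 1 + 3 + 1 = 5
C(4) = 1 + C(3) + C(2) = 1 + 5 + 3 = 9
C(5) = 1 + C(4) + C(3) = 1 + 9 + 5 = 15
C(6) = 1 + C(5) + C(4) = 1 + 15 + 9 = 25
C(7) = 1 + C(6) + C(5) = 1 + 25 + 15 = 41
C(8) = 1 + C(7) + C(6) = 1 + 41 + 25 = 67
C(9) = 1 + C(8) + C(7) = 1 + 67 + 41 = 109
C(10) = 1 + C(9) + C(8) = 1 + 109 + 67 = 177
C(11) = 1 + C(10) + C(9) = 1 + 177 + 109 = 287
C(12) = 1 + C(11) + C(10) = 1 + 287 + 177 = 465
C(13) = 1 + C(12) + C(11) = 1 + 465 + 287 = 753
C(14) = 1 + C(13) + C(12) = 1 + 753 + 465 = 1219
C(15) = 1 + C(14) + C(13) = 1 + 1219 + 753 = 1973
C(16) = 1 + C(15) + C(14) = 1 + 1973 + 1219 = 3193
C(17) = 1 + C(16) + C(15) = 1 + 3193 + 1973 = 5167
C(18) = 1 + C(17) + C(16) = 1 + 5167 + 3193 = 8361
C(19) = 1 + C(18) + C(17) = 1 + 8361 + 5167 = 13529
C(20) = 1 + C(19) + C(18) = 1 + 13529 + 8361 = 21891

21891


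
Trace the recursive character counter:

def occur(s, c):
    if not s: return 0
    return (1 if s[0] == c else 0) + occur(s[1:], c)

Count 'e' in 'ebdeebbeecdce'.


s[0]='e' == 'e' -> 1
s[0]='b' != 'e' -> 0
s[0]='d' != 'e' -> 0
s[0]='e' == 'e' -> 1
s[0]='e' == 'e' -> 1
s[0]='b' != 'e' -> 0
s[0]='b' != 'e' -> 0
s[0]='e' == 'e' -> 1
s[0]='e' == 'e' -> 1
s[0]='c' != 'e' -> 0
s[0]='d' != 'e' -> 0
s[0]='c' != 'e' -> 0
s[0]='e' == 'e' -> 1
Sum: 1 + 0 + 0 + 1 + 1 + 0 + 0 + 1 + 1 + 0 + 0 + 0 + 1 = 6

6


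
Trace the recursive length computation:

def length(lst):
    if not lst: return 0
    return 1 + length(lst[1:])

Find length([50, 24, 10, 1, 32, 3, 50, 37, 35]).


length([50, 24, 10, 1, 32, 3, 50, 37, 35]) = 1 + length([24, 10, 1, 32, 3, 50, 37, 35])
length([24, 10, 1, 32, 3, 50, 37, 35]) = 1 + length([10, 1, 32, 3, 50, 37, 35])
length([10, 1, 32, 3, 50, 37, 35]) = 1 + length([1, 32, 3, 50, 37, 35])
length([1, 32, 3, 50, 37, 35]) = 1 + length([32, 3, 50, 37, 35])
length([32, 3, 50, 37, 35]) = 1 + length([3, 50, 37, 35])
length([3, 50, 37, 35]) = 1 + length([50, 37, 35])
length([50, 37, 35]) = 1 + length([37, 35])
length([37, 35]) = 1 + length([35])
length([35]) = 1 + length([])
length([]) = 0  (base case)
Unwinding: 1 + 1 + 1 + 1 + 1 + 1 + 1 + 1 + 1 + 0 = 9

9


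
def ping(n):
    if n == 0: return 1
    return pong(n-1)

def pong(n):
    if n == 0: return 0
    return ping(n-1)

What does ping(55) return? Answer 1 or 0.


ping(55) = pong(54)
pong(54) = ping(53)
ping(53) = pong(52)
pong(52) = ping(51)
ping(51) = pong(50)
pong(50) = ping(49)
ping(49) = pong(48)
pong(48) = ping(47)
ping(47) = pong(46)
pong(46) = ping(45)
ping(45) = pong(44)
pong(44) = ping(43)
ping(43) = pong(42)
pong(42) = ping(41)
ping(41) = pong(40)
pong(40) = ping(39)
ping(39) = pong(38)
pong(38) = ping(37)
ping(37) = pong(36)
pong(36) = ping(35)
ping(35) = pong(34)
pong(34) = ping(33)
ping(33) = pong(32)
pong(32) = ping(31)
ping(31) = pong(30)
pong(30) = ping(29)
ping(29) = pong(28)
pong(28) = ping(27)
ping(27) = pong(26)
pong(26) = ping(25)
ping(25) = pong(24)
pong(24) = ping(23)
ping(23) = pong(22)
pong(22) = ping(21)
ping(21) = pong(20)
pong(20) = ping(19)
ping(19) = pong(18)
pong(18) = ping(17)
ping(17) = pong(16)
pong(16) = ping(15)
ping(15) = pong(14)
pong(14) = ping(13)
ping(13) = pong(12)
pong(12) = ping(11)
ping(11) = pong(10)
pong(10) = ping(9)
ping(9) = pong(8)
pong(8) = ping(7)
ping(7) = pong(6)
pong(6) = ping(5)
ping(5) = pong(4)
pong(4) = ping(3)
ping(3) = pong(2)
pong(2) = ping(1)
ping(1) = pong(0)
pong(0) = 0  (base case)
Result: 0

0


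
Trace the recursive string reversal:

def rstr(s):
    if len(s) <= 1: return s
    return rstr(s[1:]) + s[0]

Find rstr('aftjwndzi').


rstr('aftjwndzi') = rstr('ftjwndzi') + 'a'
rstr('ftjwndzi') = rstr('tjwndzi') + 'f'
rstr('tjwndzi') = rstr('jwndzi') + 't'
rstr('jwndzi') = rstr('wndzi') + 'j'
rstr('wndzi') = rstr('ndzi') + 'w'
rstr('ndzi') = rstr('dzi') + 'n'
rstr('dzi') = rstr('zi') + 'd'
rstr('zi') = rstr('i') + 'z'
rstr('i') = 'i'  (base case)
Concatenating: 'i' + 'z' + 'd' + 'n' + 'w' + 'j' + 't' + 'f' + 'a' = 'izdnwjtfa'

izdnwjtfa


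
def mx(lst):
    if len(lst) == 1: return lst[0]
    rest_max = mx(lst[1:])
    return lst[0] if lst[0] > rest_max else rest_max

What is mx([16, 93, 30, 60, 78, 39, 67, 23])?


mx([16, 93, 30, 60, 78, 39, 67, 23]): compare 16 with mx([93, 30, 60, 78, 39, 67, 23])
mx([93, 30, 60, 78, 39, 67, 23]): compare 93 with mx([30, 60, 78, 39, 67, 23])
mx([30, 60, 78, 39, 67, 23]): compare 30 with mx([60, 78, 39, 67, 23])
mx([60, 78, 39, 67, 23]): compare 60 with mx([78, 39, 67, 23])
mx([78, 39, 67, 23]): compare 78 with mx([39, 67, 23])
mx([39, 67, 23]): compare 39 with mx([67, 23])
mx([67, 23]): compare 67 with mx([23])
mx([23]) = 23  (base case)
Compare 67 with 23 -> 67
Compare 39 with 67 -> 67
Compare 78 with 67 -> 78
Compare 60 with 78 -> 78
Compare 30 with 78 -> 78
Compare 93 with 78 -> 93
Compare 16 with 93 -> 93

93


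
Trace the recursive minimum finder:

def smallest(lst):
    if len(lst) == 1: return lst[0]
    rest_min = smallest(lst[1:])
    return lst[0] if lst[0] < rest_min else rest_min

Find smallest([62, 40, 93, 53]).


smallest([62, 40, 93, 53]): compare 62 with smallest([40, 93, 53])
smallest([40, 93, 53]): compare 40 with smallest([93, 53])
smallest([93, 53]): compare 93 with smallest([53])
smallest([53]) = 53  (base case)
Compare 93 with 53 -> 53
Compare 40 with 53 -> 40
Compare 62 with 40 -> 40

40


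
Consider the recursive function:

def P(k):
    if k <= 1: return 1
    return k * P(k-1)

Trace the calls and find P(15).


P(15)
= 15 * P(14)
= 15 * 14 * P(13)
= 15 * 14 * 13 * P(12)
= 15 * 14 * 13 * 12 * P(11)
= 15 * 14 * 13 * 12 * 11 * P(10)
= 15 * 14 * 13 * 12 * 11 * 10 * P(9)
= 15 * 14 * 13 * 12 * 11 * 10 * 9 * P(8)
= 15 * 14 * 13 * 12 * 11 * 10 * 9 * 8 * P(7)
= 15 * 14 * 13 * 12 * 11 * 10 * 9 * 8 * 7 * P(6)
= 15 * 14 * 13 * 12 * 11 * 10 * 9 * 8 * 7 * 6 * P(5)
= 15 * 14 * 13 * 12 * 11 * 10 * 9 * 8 * 7 * 6 * 5 * P(4)
= 15 * 14 * 13 * 12 * 11 * 10 * 9 * 8 * 7 * 6 * 5 * 4 * P(3)
= 15 * 14 * 13 * 12 * 11 * 10 * 9 * 8 * 7 * 6 * 5 * 4 * 3 * P(2)
= 15 * 14 * 13 * 12 * 11 * 10 * 9 * 8 * 7 * 6 * 5 * 4 * 3 * 2 * P(1)
= 15 * 14 * 13 * 12 * 11 * 10 * 9 * 8 * 7 * 6 * 5 * 4 * 3 * 2 * 1
= 1307674368000

1307674368000


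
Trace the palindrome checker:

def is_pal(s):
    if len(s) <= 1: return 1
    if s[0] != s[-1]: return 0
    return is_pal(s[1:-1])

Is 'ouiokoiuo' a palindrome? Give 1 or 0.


is_pal('ouiokoiuo'): s[0]='o' == s[-1]='o' -> check is_pal('uiokoiu')
is_pal('uiokoiu'): s[0]='u' == s[-1]='u' -> check is_pal('iokoi')
is_pal('iokoi'): s[0]='i' == s[-1]='i' -> check is_pal('oko')
is_pal('oko'): s[0]='o' == s[-1]='o' -> check is_pal('k')
is_pal('k'): len <= 1 -> return 1  (base case)
Result: 1 (palindrome)

1


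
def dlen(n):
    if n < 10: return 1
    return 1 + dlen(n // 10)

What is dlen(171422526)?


dlen(171422526) = 1 + dlen(17142252)
dlen(17142252) = 1 + dlen(1714225)
dlen(1714225) = 1 + dlen(171422)
dlen(171422) = 1 + dlen(17142)
dlen(17142) = 1 + dlen(1714)
dlen(1714) = 1 + dlen(171)
dlen(171) = 1 + dlen(17)
dlen(17) = 1 + dlen(1)
dlen(1) = 1  (base case: 1 < 10)
Unwinding: 1 + 1 + 1 + 1 + 1 + 1 + 1 + 1 + 1 = 9

9


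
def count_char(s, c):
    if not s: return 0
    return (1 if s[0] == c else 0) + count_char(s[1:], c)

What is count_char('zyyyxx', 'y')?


s[0]='z' != 'y' -> 0
s[0]='y' == 'y' -> 1
s[0]='y' == 'y' -> 1
s[0]='y' == 'y' -> 1
s[0]='x' != 'y' -> 0
s[0]='x' != 'y' -> 0
Sum: 0 + 1 + 1 + 1 + 0 + 0 = 3

3


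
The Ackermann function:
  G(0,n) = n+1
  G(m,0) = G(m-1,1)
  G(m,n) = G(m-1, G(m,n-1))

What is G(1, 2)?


G(1, 2) = G(0, G(1, 1))
  G(1, 1) = G(0, G(1, 0))
    G(1, 0) = G(0, 1)
      G(0, 1) = 2
    = G(0, 2)
    G(0, 2) = 3
  = G(0, 3)
  G(0, 3) = 4
Result: G(1, 2) = 4

4


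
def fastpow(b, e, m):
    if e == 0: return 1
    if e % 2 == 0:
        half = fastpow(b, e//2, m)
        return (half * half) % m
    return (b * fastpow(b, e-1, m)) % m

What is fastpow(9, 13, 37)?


fastpow(9, 13, 37): e is odd, compute fastpow(9, 12, 37)
  fastpow(9, 12, 37): e is even, compute fastpow(9, 6, 37)
    fastpow(9, 6, 37): e is even, compute fastpow(9, 3, 37)
      fastpow(9, 3, 37): e is odd, compute fastpow(9, 2, 37)
        fastpow(9, 2, 37): e is even, compute fastpow(9, 1, 37)
          fastpow(9, 1, 37): e is odd, compute fastpow(9, 0, 37)
          fastpow(9, 0, 37) = 1
          (9 * 1) % 37 = 9
        half=9, (9*9) % 37 = 7
      (9 * 7) % 37 = 26
    half=26, (26*26) % 37 = 10
  half=10, (10*10) % 37 = 26
(9 * 26) % 37 = 12

12


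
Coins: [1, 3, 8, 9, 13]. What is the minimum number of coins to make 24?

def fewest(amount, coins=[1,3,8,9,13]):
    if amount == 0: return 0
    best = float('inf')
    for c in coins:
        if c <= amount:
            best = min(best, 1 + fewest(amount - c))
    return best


Building up with DP:
fewest(0) = 0
fewest(1) = min(1+fewest(0)=1+0=1) = 1
fewest(2) = min(1+fewest(1)=1+1=2) = 2
fewest(3) = min(1+fewest(2)=1+2=3, 1+fewest(0)=1+0=1) = 1
fewest(4) = min(1+fewest(3)=1+1=2, 1+fewest(1)=1+1=2) = 2
fewest(5) = min(1+fewest(4)=1+2=3, 1+fewest(2)=1+2=3) = 3
fewest(6) = min(1+fewest(5)=1+3=4, 1+fewest(3)=1+1=2) = 2
fewest(7) = min(1+fewest(6)=1+2=3, 1+fewest(4)=1+2=3) = 3
fewest(8) = min(1+fewest(7)=1+3=4, 1+fewest(5)=1+3=4, 1+fewest(0)=1+0=1) = 1
fewest(9) = min(1+fewest(8)=1+1=2, 1+fewest(6)=1+2=3, 1+fewest(1)=1+1=2, 1+fewest(0)=1+0=1) = 1
fewest(10) = min(1+fewest(9)=1+1=2, 1+fewest(7)=1+3=4, 1+fewest(2)=1+2=3, 1+fewest(1)=1+1=2) = 2
fewest(11) = min(1+fewest(10)=1+2=3, 1+fewest(8)=1+1=2, 1+fewest(3)=1+1=2, 1+fewest(2)=1+2=3) = 2
fewest(12) = min(1+fewest(11)=1+2=3, 1+fewest(9)=1+1=2, 1+fewest(4)=1+2=3, 1+fewest(3)=1+1=2) = 2
fewest(13) = min(1+fewest(12)=1+2=3, 1+fewest(10)=1+2=3, 1+fewest(5)=1+3=4, 1+fewest(4)=1+2=3, 1+fewest(0)=1+0=1) = 1
fewest(14) = min(1+fewest(13)=1+1=2, 1+fewest(11)=1+2=3, 1+fewest(6)=1+2=3, 1+fewest(5)=1+3=4, 1+fewest(1)=1+1=2) = 2
fewest(15) = min(1+fewest(14)=1+2=3, 1+fewest(12)=1+2=3, 1+fewest(7)=1+3=4, 1+fewest(6)=1+2=3, 1+fewest(2)=1+2=3) = 3
fewest(16) = min(1+fewest(15)=1+3=4, 1+fewest(13)=1+1=2, 1+fewest(8)=1+1=2, 1+fewest(7)=1+3=4, 1+fewest(3)=1+1=2) = 2
fewest(17) = min(1+fewest(16)=1+2=3, 1+fewest(14)=1+2=3, 1+fewest(9)=1+1=2, 1+fewest(8)=1+1=2, 1+fewest(4)=1+2=3) = 2
fewest(18) = min(1+fewest(17)=1+2=3, 1+fewest(15)=1+3=4, 1+fewest(10)=1+2=3, 1+fewest(9)=1+1=2, 1+fewest(5)=1+3=4) = 2
fewest(19) = min(1+fewest(18)=1+2=3, 1+fewest(16)=1+2=3, 1+fewest(11)=1+2=3, 1+fewest(10)=1+2=3, 1+fewest(6)=1+2=3) = 3
fewest(20) = min(1+fewest(19)=1+3=4, 1+fewest(17)=1+2=3, 1+fewest(12)=1+2=3, 1+fewest(11)=1+2=3, 1+fewest(7)=1+3=4) = 3
fewest(21) = min(1+fewest(20)=1+3=4, 1+fewest(18)=1+2=3, 1+fewest(13)=1+1=2, 1+fewest(12)=1+2=3, 1+fewest(8)=1+1=2) = 2
fewest(22) = min(1+fewest(21)=1+2=3, 1+fewest(19)=1+3=4, 1+fewest(14)=1+2=3, 1+fewest(13)=1+1=2, 1+fewest(9)=1+1=2) = 2
fewest(23) = min(1+fewest(22)=1+2=3, 1+fewest(20)=1+3=4, 1+fewest(15)=1+3=4, 1+fewest(14)=1+2=3, 1+fewest(10)=1+2=3) = 3
fewest(24) = min(1+fewest(23)=1+3=4, 1+fewest(21)=1+2=3, 1+fewest(16)=1+2=3, 1+fewest(15)=1+3=4, 1+fewest(11)=1+2=3) = 3

3


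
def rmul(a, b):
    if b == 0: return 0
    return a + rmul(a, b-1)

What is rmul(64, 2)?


rmul(64, 2) = 64 + rmul(64, 1)
rmul(64, 1) = 64 + rmul(64, 0)
rmul(64, 0) = 0  (base case)
Total: 64 + 64 + 0 = 128

128


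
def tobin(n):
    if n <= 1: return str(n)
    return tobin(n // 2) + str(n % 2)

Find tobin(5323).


tobin(5323) = tobin(2661) + '1'
tobin(2661) = tobin(1330) + '1'
tobin(1330) = tobin(665) + '0'
tobin(665) = tobin(332) + '1'
tobin(332) = tobin(166) + '0'
tobin(166) = tobin(83) + '0'
tobin(83) = tobin(41) + '1'
tobin(41) = tobin(20) + '1'
tobin(20) = tobin(10) + '0'
tobin(10) = tobin(5) + '0'
tobin(5) = tobin(2) + '1'
tobin(2) = tobin(1) + '0'
tobin(1) = '1'  (base case)
Concatenating: '1' + '0' + '1' + '0' + '0' + '1' + '1' + '0' + '0' + '1' + '0' + '1' + '1' = '1010011001011'

1010011001011


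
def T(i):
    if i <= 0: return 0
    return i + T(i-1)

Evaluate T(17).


T(17)
= 17 + 16 + 15 + 14 + 13 + 12 + 11 + 10 + 9 + 8 + 7 + 6 + 5 + 4 + 3 + 2 + 1 + T(0)
= 17 + 16 + 15 + 14 + 13 + 12 + 11 + 10 + 9 + 8 + 7 + 6 + 5 + 4 + 3 + 2 + 1 + 0
= 153

153


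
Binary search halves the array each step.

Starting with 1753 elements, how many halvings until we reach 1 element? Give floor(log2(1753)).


1753 / 2 = 876
876 / 2 = 438
438 / 2 = 219
219 / 2 = 109
109 / 2 = 54
54 / 2 = 27
27 / 2 = 13
13 / 2 = 6
6 / 2 = 3
3 / 2 = 1
Reached 1 after 10 halvings

10


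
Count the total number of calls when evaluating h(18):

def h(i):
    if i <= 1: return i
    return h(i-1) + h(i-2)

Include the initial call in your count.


Let C(n) = total calls for h(n)
C(0) = 1, C(1) = 1
C(2) = 1 + C(1) + C(0) = 1 + 1 + 1 = 3
C(3) = 1 + C(2) + C(1) = 1 + 3 + 1 = 5
C(4) = 1 + C(3) + C(2) = 1 + 5 + 3 = 9
C(5) = 1 + C(4) + C(3) = 1 + 9 + 5 = 15
C(6) = 1 + C(5) + C(4) = 1 + 15 + 9 = 25
C(7) = 1 + C(6) + C(5) = 1 + 25 + 15 = 41
C(8) = 1 + C(7) + C(6) = 1 + 41 + 25 = 67
C(9) = 1 + C(8) + C(7) = 1 + 67 + 41 = 109
C(10) = 1 + C(9) + C(8) = 1 + 109 + 67 = 177
C(11) = 1 + C(10) + C(9) = 1 + 177 + 109 = 287
C(12) = 1 + C(11) + C(10) = 1 + 287 + 177 = 465
C(13) = 1 + C(12) + C(11) = 1 + 465 + 287 = 753
C(14) = 1 + C(13) + C(12) = 1 + 753 + 465 = 1219
C(15) = 1 + C(14) + C(13) = 1 + 1219 + 753 = 1973
C(16) = 1 + C(15) + C(14) = 1 + 1973 + 1219 = 3193
C(17) = 1 + C(16) + C(15) = 1 + 3193 + 1973 = 5167
C(18) = 1 + C(17) + C(16) = 1 + 5167 + 3193 = 8361

8361
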